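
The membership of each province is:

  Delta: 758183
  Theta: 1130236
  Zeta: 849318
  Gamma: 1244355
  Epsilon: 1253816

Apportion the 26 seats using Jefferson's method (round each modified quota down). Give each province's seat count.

Delta 4, Theta 6, Zeta 4, Gamma 6, Epsilon 6

Standard divisor 5235908/26 ≈ 201381.077; standard quotas: Delta 3.765, Theta 5.612, Zeta 4.217, Gamma 6.179, Epsilon 6.226.
Rounding down gives 3, 5, 4, 6, 6 = 24 seats, so the divisor must be adjusted.
With modified divisor 183700: modified quotas Delta 4.127, Theta 6.153, Zeta 4.623, Gamma 6.774, Epsilon 6.825.
Rounding down: Delta 4, Theta 6, Zeta 4, Gamma 6, Epsilon 6 (total 26).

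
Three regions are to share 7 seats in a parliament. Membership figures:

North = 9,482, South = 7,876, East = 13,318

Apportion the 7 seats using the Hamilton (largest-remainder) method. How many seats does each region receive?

Total 30676; standard divisor 30676/7 ≈ 4382.286.
Standard quotas: North 2.1637, South 1.7972, East 3.0391.
Lower quotas: North 2, South 1, East 3 (sum 6, leaving 1 seat).
Remainders in descending order: South 0.7972, North 0.1637, East 0.0391.
The surplus seat goes to South.

North: 2, South: 2, East: 3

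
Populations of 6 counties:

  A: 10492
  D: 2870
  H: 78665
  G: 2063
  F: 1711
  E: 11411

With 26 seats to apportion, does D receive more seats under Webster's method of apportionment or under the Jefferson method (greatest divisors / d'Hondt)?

Webster: A 3, D 1, H 19, G 0, F 0, E 3.
Jefferson: A 2, D 0, H 21, G 0, F 0, E 3.
D gets 1 under Webster and 0 under Jefferson.

Webster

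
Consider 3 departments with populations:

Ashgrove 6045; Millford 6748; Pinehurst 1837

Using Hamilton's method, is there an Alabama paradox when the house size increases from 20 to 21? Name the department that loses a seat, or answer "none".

Pinehurst

At 20 seats: Ashgrove 8, Millford 9, Pinehurst 3.
At 21 seats: Ashgrove 9, Millford 10, Pinehurst 2.
Pinehurst drops from 3 to 2.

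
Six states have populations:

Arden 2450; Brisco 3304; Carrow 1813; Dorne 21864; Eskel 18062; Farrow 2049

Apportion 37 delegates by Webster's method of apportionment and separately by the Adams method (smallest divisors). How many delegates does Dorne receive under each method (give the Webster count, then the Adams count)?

Webster: Arden 2, Brisco 2, Carrow 1, Dorne 16, Eskel 14, Farrow 2.
Adams: Arden 2, Brisco 3, Carrow 2, Dorne 15, Eskel 13, Farrow 2.
Dorne gets 16 under Webster and 15 under Adams.

16 and 15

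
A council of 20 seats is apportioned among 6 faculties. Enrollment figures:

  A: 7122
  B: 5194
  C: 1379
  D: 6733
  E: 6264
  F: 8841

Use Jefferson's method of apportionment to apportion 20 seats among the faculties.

Standard divisor 35533/20 ≈ 1776.65; standard quotas: A 4.009, B 2.923, C 0.776, D 3.790, E 3.526, F 4.976.
Rounding down gives 4, 2, 0, 3, 3, 4 = 16 seats, so the divisor must be adjusted.
With modified divisor 1500: modified quotas A 4.748, B 3.463, C 0.919, D 4.489, E 4.176, F 5.894.
Rounding down: A 4, B 3, C 0, D 4, E 4, F 5 (total 20).

A: 4, B: 3, C: 0, D: 4, E: 4, F: 5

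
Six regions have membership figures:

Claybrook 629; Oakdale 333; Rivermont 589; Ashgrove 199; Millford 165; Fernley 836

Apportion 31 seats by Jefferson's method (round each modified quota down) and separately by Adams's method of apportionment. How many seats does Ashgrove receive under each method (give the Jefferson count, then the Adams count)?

2 and 3

Jefferson: Claybrook 7, Oakdale 4, Rivermont 7, Ashgrove 2, Millford 1, Fernley 10.
Adams: Claybrook 7, Oakdale 4, Rivermont 6, Ashgrove 3, Millford 2, Fernley 9.
Ashgrove gets 2 under Jefferson and 3 under Adams.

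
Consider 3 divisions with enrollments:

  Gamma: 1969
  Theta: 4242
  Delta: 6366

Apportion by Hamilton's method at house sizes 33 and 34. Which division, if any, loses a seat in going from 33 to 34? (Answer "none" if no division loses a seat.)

none

At 33 seats: Gamma 5, Theta 11, Delta 17.
At 34 seats: Gamma 5, Theta 12, Delta 17.
No division's allocation decreased.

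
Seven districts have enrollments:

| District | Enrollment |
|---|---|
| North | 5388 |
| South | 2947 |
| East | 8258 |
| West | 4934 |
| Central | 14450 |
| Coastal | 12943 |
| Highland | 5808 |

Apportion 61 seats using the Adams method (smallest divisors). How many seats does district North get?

Standard divisor 54728/61 ≈ 897.18; standard quotas: North 6.005, South 3.285, East 9.204, West 5.499, Central 16.106, Coastal 14.426, Highland 6.474.
Rounding up gives 7, 4, 10, 6, 17, 15, 7 = 66 seats, so the divisor must be adjusted.
With modified divisor 964.73: modified quotas North 5.585, South 3.055, East 8.560, West 5.114, Central 14.978, Coastal 13.416, Highland 6.020.
Rounding up: North 6, South 4, East 9, West 6, Central 15, Coastal 14, Highland 7 (total 61).
North receives 6.

6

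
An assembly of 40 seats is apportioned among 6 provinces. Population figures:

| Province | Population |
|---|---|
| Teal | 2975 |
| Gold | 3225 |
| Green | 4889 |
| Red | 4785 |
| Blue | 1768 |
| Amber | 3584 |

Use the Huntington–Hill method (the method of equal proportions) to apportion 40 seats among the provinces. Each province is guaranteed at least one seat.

With divisor 529: modified quotas Teal 5.624, Gold 6.096, Green 9.242, Red 9.045, Blue 3.342, Amber 6.775.
Geometric-mean thresholds: Teal √(5·6)=5.477, Gold √(6·7)=6.481, Green √(9·10)=9.487, Red √(9·10)=9.487, Blue √(3·4)=3.464, Amber √(6·7)=6.481.
Each quota rounded against its threshold gives Teal 6, Gold 6, Green 9, Red 9, Blue 3, Amber 7 (total 40).

Teal: 6; Gold: 6; Green: 9; Red: 9; Blue: 3; Amber: 7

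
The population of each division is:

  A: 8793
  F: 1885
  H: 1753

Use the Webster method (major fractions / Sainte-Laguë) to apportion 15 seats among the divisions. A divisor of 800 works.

With modified divisor 800: modified quotas A 10.991, F 2.356, H 2.191.
Rounding to the nearest integer: A 11, F 2, H 2 (total 15).

A=11; F=2; H=2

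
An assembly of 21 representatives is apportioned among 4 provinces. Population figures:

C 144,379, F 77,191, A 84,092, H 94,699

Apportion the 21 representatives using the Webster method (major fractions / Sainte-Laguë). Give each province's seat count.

Standard divisor 400361/21 ≈ 19064.81; standard quotas: C 7.573, F 4.049, A 4.411, H 4.967.
Rounding to the nearest integer gives C 8, F 4, A 4, H 5 — total 21, matching the house size, so no adjustment is needed.

C=8, F=4, A=4, H=5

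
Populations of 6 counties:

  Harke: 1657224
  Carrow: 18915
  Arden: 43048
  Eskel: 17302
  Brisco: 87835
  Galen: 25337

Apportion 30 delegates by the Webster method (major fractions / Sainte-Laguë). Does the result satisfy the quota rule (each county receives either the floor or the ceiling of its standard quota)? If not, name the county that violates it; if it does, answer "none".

Standard quotas: Harke 26.879, Carrow 0.307, Arden 0.698, Eskel 0.281, Brisco 1.425, Galen 0.411.
Webster allocation: Harke 28, Carrow 0, Arden 1, Eskel 0, Brisco 1, Galen 0.
Harke has quota 26.879 (lower 26, upper 27) but receives 28 — outside the quota interval.

Harke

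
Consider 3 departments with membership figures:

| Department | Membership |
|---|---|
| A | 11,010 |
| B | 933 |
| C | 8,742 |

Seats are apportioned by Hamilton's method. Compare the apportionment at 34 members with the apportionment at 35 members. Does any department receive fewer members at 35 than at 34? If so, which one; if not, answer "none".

At 34 seats: A 18, B 2, C 14.
At 35 seats: A 19, B 1, C 15.
B drops from 2 to 1.

B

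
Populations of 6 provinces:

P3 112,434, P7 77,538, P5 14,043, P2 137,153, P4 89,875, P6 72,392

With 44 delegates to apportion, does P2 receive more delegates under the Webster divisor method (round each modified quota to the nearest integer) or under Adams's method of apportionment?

Webster

Webster: P3 10, P7 7, P5 1, P2 12, P4 8, P6 6.
Adams: P3 10, P7 7, P5 2, P2 11, P4 8, P6 6.
P2 gets 12 under Webster and 11 under Adams.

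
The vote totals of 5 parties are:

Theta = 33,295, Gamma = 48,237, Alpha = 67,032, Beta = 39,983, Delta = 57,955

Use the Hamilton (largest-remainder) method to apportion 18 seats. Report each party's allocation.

Standard divisor: 246502 ÷ 18 ≈ 13694.556.
Standard quotas: Theta 2.4313, Gamma 3.5223, Alpha 4.8948, Beta 2.9196, Delta 4.2320.
Lower quotas: Theta 2, Gamma 3, Alpha 4, Beta 2, Delta 4 (sum 15, leaving 3 seats).
Remainders in descending order: Beta 0.9196, Alpha 0.8948, Gamma 0.5223, Theta 0.4313, Delta 0.2320.
Largest remainders: Beta, Alpha, Gamma receive the extra seats.

Theta 2, Gamma 4, Alpha 5, Beta 3, Delta 4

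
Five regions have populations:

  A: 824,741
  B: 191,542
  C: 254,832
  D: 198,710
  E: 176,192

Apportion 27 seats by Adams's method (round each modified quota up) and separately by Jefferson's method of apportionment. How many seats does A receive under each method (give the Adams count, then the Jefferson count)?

Adams: A 13, B 3, C 4, D 4, E 3.
Jefferson: A 14, B 3, C 4, D 3, E 3.
A gets 13 under Adams and 14 under Jefferson.

13 and 14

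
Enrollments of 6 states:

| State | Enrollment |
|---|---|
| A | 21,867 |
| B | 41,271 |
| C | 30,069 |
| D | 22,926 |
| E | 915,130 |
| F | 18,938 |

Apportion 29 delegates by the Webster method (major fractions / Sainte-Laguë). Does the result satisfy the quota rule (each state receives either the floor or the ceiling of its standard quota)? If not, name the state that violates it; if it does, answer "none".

E

Standard quotas: A 0.604, B 1.140, C 0.830, D 0.633, E 25.270, F 0.523.
Webster allocation: A 1, B 1, C 1, D 1, E 24, F 1.
E has quota 25.270 (lower 25, upper 26) but receives 24 — outside the quota interval.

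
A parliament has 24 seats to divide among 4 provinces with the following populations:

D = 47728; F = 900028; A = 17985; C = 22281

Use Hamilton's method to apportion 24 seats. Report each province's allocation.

Total 988022; standard divisor 988022/24 ≈ 41167.583.
Standard quotas: D 1.1594, F 21.8625, A 0.4369, C 0.5412.
Lower quotas: D 1, F 21, A 0, C 0 (sum 22, leaving 2 seats).
Remainders in descending order: F 0.8625, C 0.5412, A 0.4369, D 0.1594.
Largest remainders: F, C receive the extra seats.

D: 1, F: 22, A: 0, C: 1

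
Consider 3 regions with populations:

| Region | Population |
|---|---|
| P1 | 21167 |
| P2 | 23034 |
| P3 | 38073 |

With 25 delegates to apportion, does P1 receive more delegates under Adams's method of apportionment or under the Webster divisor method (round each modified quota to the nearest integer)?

Adams

Adams: P1 7, P2 7, P3 11.
Webster: P1 6, P2 7, P3 12.
P1 gets 7 under Adams and 6 under Webster.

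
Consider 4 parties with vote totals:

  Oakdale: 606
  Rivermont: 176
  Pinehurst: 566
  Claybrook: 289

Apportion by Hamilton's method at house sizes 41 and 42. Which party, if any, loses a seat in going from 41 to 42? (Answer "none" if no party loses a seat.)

At 41 seats: Oakdale 15, Rivermont 5, Pinehurst 14, Claybrook 7.
At 42 seats: Oakdale 16, Rivermont 4, Pinehurst 15, Claybrook 7.
Rivermont drops from 5 to 4.

Rivermont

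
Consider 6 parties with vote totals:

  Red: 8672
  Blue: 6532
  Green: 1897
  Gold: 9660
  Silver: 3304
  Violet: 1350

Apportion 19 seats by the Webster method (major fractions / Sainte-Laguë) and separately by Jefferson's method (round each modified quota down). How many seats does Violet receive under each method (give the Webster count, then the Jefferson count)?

Webster: Red 5, Blue 4, Green 1, Gold 6, Silver 2, Violet 1.
Jefferson: Red 6, Blue 4, Green 1, Gold 6, Silver 2, Violet 0.
Violet gets 1 under Webster and 0 under Jefferson.

1 and 0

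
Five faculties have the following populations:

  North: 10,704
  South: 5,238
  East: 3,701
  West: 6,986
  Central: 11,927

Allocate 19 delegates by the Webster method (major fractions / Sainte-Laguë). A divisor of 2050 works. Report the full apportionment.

With modified divisor 2050: modified quotas North 5.221, South 2.555, East 1.805, West 3.408, Central 5.818.
Rounding to the nearest integer: North 5, South 3, East 2, West 3, Central 6 (total 19).

North 5; South 3; East 2; West 3; Central 6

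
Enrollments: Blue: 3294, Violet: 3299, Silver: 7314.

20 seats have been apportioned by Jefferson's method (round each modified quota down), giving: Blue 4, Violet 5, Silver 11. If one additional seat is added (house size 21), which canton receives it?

Blue

Priority for the next seat is population ÷ (current seats + 1).
Priorities: Blue 658.800, Violet 549.833, Silver 609.500.
Highest priority: Blue.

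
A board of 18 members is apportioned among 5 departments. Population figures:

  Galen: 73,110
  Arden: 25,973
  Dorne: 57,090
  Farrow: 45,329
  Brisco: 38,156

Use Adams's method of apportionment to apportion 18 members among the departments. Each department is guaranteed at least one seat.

Standard divisor 239658/18 ≈ 13314.333; standard quotas: Galen 5.491, Arden 1.951, Dorne 4.288, Farrow 3.405, Brisco 2.866.
Rounding up gives 6, 2, 5, 4, 3 = 20 seats, so the divisor must be adjusted.
With modified divisor 14900: modified quotas Galen 4.907, Arden 1.743, Dorne 3.832, Farrow 3.042, Brisco 2.561.
Rounding up: Galen 5, Arden 2, Dorne 4, Farrow 4, Brisco 3 (total 18).

Galen: 5, Arden: 2, Dorne: 4, Farrow: 4, Brisco: 3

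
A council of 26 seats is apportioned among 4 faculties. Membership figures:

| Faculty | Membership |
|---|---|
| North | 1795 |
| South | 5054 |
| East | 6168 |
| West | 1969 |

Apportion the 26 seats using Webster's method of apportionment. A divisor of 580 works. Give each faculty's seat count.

North 3; South 9; East 11; West 3

With modified divisor 580: modified quotas North 3.095, South 8.714, East 10.634, West 3.395.
Rounding to the nearest integer: North 3, South 9, East 11, West 3 (total 26).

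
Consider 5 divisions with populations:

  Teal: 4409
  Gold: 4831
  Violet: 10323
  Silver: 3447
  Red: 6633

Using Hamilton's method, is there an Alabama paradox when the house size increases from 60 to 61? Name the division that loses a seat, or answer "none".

At 60 seats: Teal 9, Gold 10, Violet 21, Silver 7, Red 13.
At 61 seats: Teal 9, Gold 10, Violet 21, Silver 7, Red 14.
No division's allocation decreased.

none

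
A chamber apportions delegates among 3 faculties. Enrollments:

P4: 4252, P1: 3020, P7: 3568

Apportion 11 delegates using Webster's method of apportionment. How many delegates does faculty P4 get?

4

Standard divisor 10840/11 ≈ 985.455; standard quotas: P4 4.315, P1 3.065, P7 3.621.
Rounding to the nearest integer gives P4 4, P1 3, P7 4 — total 11, matching the house size, so no adjustment is needed.
P4 receives 4.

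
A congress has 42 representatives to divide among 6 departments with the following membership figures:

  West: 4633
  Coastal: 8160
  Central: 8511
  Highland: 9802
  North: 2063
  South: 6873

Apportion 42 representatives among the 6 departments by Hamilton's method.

Standard divisor: 40042 ÷ 42 ≈ 953.381.
Standard quotas: West 4.8595, Coastal 8.5590, Central 8.9272, Highland 10.2813, North 2.1639, South 7.2091.
Lower quotas: West 4, Coastal 8, Central 8, Highland 10, North 2, South 7 (sum 39, leaving 3 seats).
Remainders in descending order: Central 0.9272, West 0.8595, Coastal 0.5590, Highland 0.2813, South 0.2091, North 0.1639.
The surplus seats go to Central, West, Coastal.

West 5; Coastal 9; Central 9; Highland 10; North 2; South 7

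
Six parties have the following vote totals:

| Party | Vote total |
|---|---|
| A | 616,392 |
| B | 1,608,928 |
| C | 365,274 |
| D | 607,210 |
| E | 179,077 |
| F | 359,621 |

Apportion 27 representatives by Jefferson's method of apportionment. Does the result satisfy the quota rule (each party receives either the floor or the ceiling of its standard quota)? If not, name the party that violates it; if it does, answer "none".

Standard quotas: A 4.454, B 11.626, C 2.639, D 4.388, E 1.294, F 2.599.
Jefferson allocation: A 5, B 13, C 2, D 4, E 1, F 2.
B has quota 11.626 (lower 11, upper 12) but receives 13 — outside the quota interval.

B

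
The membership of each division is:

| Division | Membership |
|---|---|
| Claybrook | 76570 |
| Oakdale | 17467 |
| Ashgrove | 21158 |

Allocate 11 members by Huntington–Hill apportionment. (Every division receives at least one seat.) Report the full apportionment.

With divisor 11024: modified quotas Claybrook 6.946, Oakdale 1.584, Ashgrove 1.919.
Geometric-mean thresholds: Claybrook √(6·7)=6.481, Oakdale √(1·2)=1.414, Ashgrove √(1·2)=1.414.
Each quota rounded against its threshold gives Claybrook 7, Oakdale 2, Ashgrove 2 (total 11).

Claybrook 7; Oakdale 2; Ashgrove 2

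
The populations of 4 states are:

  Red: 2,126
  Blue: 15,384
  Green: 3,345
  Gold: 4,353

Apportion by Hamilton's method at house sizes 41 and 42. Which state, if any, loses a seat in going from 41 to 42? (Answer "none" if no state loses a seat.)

Red

At 41 seats: Red 4, Blue 25, Green 5, Gold 7.
At 42 seats: Red 3, Blue 26, Green 6, Gold 7.
Red drops from 4 to 3.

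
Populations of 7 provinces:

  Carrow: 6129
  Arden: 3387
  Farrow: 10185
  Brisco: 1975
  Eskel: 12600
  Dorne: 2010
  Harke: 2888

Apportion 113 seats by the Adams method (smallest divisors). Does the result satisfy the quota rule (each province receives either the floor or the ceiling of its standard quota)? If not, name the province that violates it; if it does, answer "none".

Eskel

Standard quotas: Carrow 17.680, Arden 9.770, Farrow 29.379, Brisco 5.697, Eskel 36.346, Dorne 5.798, Harke 8.331.
Adams allocation: Carrow 18, Arden 10, Farrow 29, Brisco 6, Eskel 35, Dorne 6, Harke 9.
Eskel has quota 36.346 (lower 36, upper 37) but receives 35 — outside the quota interval.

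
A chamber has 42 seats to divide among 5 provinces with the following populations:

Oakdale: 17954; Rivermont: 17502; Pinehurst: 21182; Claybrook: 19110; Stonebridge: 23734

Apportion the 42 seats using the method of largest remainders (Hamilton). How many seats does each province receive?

Oakdale 8, Rivermont 7, Pinehurst 9, Claybrook 8, Stonebridge 10

The standard divisor is 99482/42 ≈ 2368.619.
Standard quotas: Oakdale 7.5799, Rivermont 7.3891, Pinehurst 8.9428, Claybrook 8.0680, Stonebridge 10.0202.
Lower quotas: Oakdale 7, Rivermont 7, Pinehurst 8, Claybrook 8, Stonebridge 10 (sum 40, leaving 2 seats).
Remainders in descending order: Pinehurst 0.9428, Oakdale 0.5799, Rivermont 0.3891, Claybrook 0.0680, Stonebridge 0.0202.
The surplus seats go to Pinehurst, Oakdale.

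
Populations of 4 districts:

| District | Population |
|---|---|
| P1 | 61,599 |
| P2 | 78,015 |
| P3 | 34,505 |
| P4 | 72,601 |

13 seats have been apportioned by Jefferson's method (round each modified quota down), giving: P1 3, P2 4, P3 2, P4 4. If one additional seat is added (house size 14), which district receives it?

P2

Priority for the next seat is population ÷ (current seats + 1).
Priorities: P1 15399.750, P2 15603.000, P3 11501.667, P4 14520.200.
Highest priority: P2.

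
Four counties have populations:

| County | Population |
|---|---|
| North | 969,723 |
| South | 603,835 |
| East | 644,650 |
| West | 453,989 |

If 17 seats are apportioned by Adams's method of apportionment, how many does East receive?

Standard divisor 2672197/17 ≈ 157188.059; standard quotas: North 6.169, South 3.841, East 4.101, West 2.888.
Rounding up gives 7, 4, 5, 3 = 19 seats, so the divisor must be adjusted.
With modified divisor 177800: modified quotas North 5.454, South 3.396, East 3.626, West 2.553.
Rounding up: North 6, South 4, East 4, West 3 (total 17).
East receives 4.

4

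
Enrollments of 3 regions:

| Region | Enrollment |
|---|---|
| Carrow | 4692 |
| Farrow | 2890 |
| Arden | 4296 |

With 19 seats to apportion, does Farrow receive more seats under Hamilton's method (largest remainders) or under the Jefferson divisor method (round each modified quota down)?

Hamilton: Carrow 7, Farrow 5, Arden 7.
Jefferson: Carrow 8, Farrow 4, Arden 7.
Farrow gets 5 under Hamilton and 4 under Jefferson.

Hamilton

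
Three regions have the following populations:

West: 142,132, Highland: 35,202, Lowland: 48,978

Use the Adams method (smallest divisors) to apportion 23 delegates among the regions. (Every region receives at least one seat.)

West 14, Highland 4, Lowland 5

Standard divisor 226312/23 ≈ 9839.652; standard quotas: West 14.445, Highland 3.578, Lowland 4.978.
Rounding up gives 15, 4, 5 = 24 seats, so the divisor must be adjusted.
With modified divisor 10500: modified quotas West 13.536, Highland 3.353, Lowland 4.665.
Rounding up: West 14, Highland 4, Lowland 5 (total 23).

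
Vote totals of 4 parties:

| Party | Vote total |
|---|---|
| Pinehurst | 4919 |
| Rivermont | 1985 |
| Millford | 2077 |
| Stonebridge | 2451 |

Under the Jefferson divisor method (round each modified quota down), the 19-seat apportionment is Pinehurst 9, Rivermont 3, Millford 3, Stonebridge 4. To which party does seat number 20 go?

Priority for the next seat is population ÷ (current seats + 1).
Priorities: Pinehurst 491.900, Rivermont 496.250, Millford 519.250, Stonebridge 490.200.
Highest priority: Millford.

Millford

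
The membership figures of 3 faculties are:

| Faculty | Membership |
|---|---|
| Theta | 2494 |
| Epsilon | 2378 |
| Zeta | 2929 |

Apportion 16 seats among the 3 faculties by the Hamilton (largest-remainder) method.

Theta: 5; Epsilon: 5; Zeta: 6

The standard divisor is 7801/16 ≈ 487.562.
Standard quotas: Theta 5.115, Epsilon 4.877, Zeta 6.007.
Lower quotas: Theta 5, Epsilon 4, Zeta 6 (sum 15, leaving 1 seat).
Remainders in descending order: Epsilon 0.877, Theta 0.115, Zeta 0.007.
Largest remainder: Epsilon receives the extra seat.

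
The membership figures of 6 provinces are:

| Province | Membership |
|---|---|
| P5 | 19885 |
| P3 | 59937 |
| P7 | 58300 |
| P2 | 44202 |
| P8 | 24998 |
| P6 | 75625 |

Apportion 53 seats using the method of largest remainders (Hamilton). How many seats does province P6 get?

Standard divisor: 282947 ÷ 53 ≈ 5338.623.
Standard quotas: P5 3.7247, P3 11.2271, P7 10.9204, P2 8.2797, P8 4.6825, P6 14.1656.
Lower quotas: P5 3, P3 11, P7 10, P2 8, P8 4, P6 14 (sum 50, leaving 3 seats).
Remainders in descending order: P7 0.9204, P5 0.7247, P8 0.6825, P2 0.2797, P3 0.2271, P6 0.1656.
Largest remainders: P7, P5, P8 receive the extra seats.
P6 receives 14.

14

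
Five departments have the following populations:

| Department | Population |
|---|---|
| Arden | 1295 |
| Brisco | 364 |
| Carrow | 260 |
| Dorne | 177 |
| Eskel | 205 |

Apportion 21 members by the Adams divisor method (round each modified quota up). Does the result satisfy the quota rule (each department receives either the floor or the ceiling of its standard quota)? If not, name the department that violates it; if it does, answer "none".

Standard quotas: Arden 11.819, Brisco 3.322, Carrow 2.373, Dorne 1.615, Eskel 1.871.
Adams allocation: Arden 11, Brisco 3, Carrow 3, Dorne 2, Eskel 2.
Every allocation lies between the lower and upper quota.

none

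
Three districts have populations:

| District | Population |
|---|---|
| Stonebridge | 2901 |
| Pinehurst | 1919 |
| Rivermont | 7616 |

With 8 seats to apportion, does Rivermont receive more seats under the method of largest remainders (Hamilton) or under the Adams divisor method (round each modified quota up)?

Hamilton

Hamilton: Stonebridge 2, Pinehurst 1, Rivermont 5.
Adams: Stonebridge 2, Pinehurst 2, Rivermont 4.
Rivermont gets 5 under Hamilton and 4 under Adams.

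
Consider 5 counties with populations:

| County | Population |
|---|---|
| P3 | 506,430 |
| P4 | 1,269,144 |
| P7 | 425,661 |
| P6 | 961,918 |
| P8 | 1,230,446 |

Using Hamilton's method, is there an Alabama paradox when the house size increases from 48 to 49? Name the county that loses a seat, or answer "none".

At 48 seats: P3 6, P4 14, P7 5, P6 10, P8 13.
At 49 seats: P3 5, P4 14, P7 5, P6 11, P8 14.
P3 drops from 6 to 5.

P3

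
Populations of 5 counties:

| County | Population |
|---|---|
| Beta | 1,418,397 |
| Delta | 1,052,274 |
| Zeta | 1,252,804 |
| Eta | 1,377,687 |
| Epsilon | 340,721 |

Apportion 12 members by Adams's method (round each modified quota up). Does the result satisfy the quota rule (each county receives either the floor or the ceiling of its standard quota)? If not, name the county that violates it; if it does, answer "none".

none

Standard quotas: Beta 3.128, Delta 2.320, Zeta 2.763, Eta 3.038, Epsilon 0.751.
Adams allocation: Beta 3, Delta 2, Zeta 3, Eta 3, Epsilon 1.
Every allocation lies between the lower and upper quota.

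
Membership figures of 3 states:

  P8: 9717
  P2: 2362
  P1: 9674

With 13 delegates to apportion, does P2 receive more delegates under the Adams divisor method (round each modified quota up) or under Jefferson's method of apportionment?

Adams

Adams: P8 6, P2 2, P1 5.
Jefferson: P8 6, P2 1, P1 6.
P2 gets 2 under Adams and 1 under Jefferson.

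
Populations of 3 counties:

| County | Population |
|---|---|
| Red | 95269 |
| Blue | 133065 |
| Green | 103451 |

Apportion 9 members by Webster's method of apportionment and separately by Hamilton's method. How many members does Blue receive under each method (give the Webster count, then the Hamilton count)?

3 and 4

Webster: Red 3, Blue 3, Green 3.
Hamilton: Red 2, Blue 4, Green 3.
Blue gets 3 under Webster and 4 under Hamilton.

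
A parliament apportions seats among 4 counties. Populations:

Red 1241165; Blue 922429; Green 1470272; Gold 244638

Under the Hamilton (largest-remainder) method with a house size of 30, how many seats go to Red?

10

Standard divisor: 3878504 ÷ 30 ≈ 129283.467.
Standard quotas: Red 9.6003, Blue 7.1349, Green 11.3725, Gold 1.8923.
Lower quotas: Red 9, Blue 7, Green 11, Gold 1 (sum 28, leaving 2 seats).
Remainders in descending order: Gold 0.8923, Red 0.6003, Green 0.3725, Blue 0.1349.
The surplus seats go to Gold, Red.
Red receives 10.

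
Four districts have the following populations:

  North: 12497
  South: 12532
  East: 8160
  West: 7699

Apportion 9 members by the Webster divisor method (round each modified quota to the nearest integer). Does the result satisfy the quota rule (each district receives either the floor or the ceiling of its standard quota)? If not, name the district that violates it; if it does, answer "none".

Standard quotas: North 2.751, South 2.758, East 1.796, West 1.695.
Webster allocation: North 2, South 3, East 2, West 2.
Every allocation lies between the lower and upper quota.

none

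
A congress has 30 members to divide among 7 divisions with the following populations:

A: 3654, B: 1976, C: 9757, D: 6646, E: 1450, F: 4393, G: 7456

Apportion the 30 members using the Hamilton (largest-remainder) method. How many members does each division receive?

Total 35332; standard divisor 35332/30 ≈ 1177.733.
Standard quotas: A 3.1026, B 1.6778, C 8.2846, D 5.6430, E 1.2312, F 3.7300, G 6.3308.
Lower quotas: A 3, B 1, C 8, D 5, E 1, F 3, G 6 (sum 27, leaving 3 seats).
Remainders in descending order: F 0.7300, B 0.6778, D 0.6430, G 0.3308, C 0.2846, E 0.2312, A 0.1026.
Largest remainders: F, B, D receive the extra seats.

A: 3, B: 2, C: 8, D: 6, E: 1, F: 4, G: 6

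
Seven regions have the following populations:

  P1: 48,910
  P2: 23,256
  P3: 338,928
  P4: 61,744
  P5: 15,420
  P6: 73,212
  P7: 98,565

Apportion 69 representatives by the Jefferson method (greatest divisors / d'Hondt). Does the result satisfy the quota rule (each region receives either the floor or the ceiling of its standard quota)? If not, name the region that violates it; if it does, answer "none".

Standard quotas: P1 5.113, P2 2.431, P3 35.432, P4 6.455, P5 1.612, P6 7.654, P7 10.304.
Jefferson allocation: P1 5, P2 2, P3 37, P4 6, P5 1, P6 8, P7 10.
P3 has quota 35.432 (lower 35, upper 36) but receives 37 — outside the quota interval.

P3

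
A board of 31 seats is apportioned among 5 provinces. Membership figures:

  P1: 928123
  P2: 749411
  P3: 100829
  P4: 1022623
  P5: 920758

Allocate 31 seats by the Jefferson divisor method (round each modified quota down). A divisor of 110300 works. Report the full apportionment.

P1 8; P2 6; P3 0; P4 9; P5 8

With modified divisor 110300: modified quotas P1 8.415, P2 6.794, P3 0.914, P4 9.271, P5 8.348.
Rounding down: P1 8, P2 6, P3 0, P4 9, P5 8 (total 31).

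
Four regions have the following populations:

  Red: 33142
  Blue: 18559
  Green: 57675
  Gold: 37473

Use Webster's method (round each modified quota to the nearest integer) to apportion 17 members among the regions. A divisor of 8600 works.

With modified divisor 8600: modified quotas Red 3.854, Blue 2.158, Green 6.706, Gold 4.357.
Rounding to the nearest integer: Red 4, Blue 2, Green 7, Gold 4 (total 17).

Red 4, Blue 2, Green 7, Gold 4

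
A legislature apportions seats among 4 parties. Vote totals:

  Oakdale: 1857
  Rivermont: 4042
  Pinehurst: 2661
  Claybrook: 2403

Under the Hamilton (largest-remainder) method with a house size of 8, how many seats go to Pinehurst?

Standard divisor: 10963 ÷ 8 ≈ 1370.375.
Standard quotas: Oakdale 1.355, Rivermont 2.950, Pinehurst 1.942, Claybrook 1.754.
Lower quotas: Oakdale 1, Rivermont 2, Pinehurst 1, Claybrook 1 (sum 5, leaving 3 seats).
Remainders in descending order: Rivermont 0.950, Pinehurst 0.942, Claybrook 0.754, Oakdale 0.355.
Largest remainders: Rivermont, Pinehurst, Claybrook receive the extra seats.
Pinehurst receives 2.

2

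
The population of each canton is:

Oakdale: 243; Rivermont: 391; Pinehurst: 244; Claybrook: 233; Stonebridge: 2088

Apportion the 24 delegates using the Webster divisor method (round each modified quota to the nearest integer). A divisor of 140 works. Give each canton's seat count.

Oakdale=2; Rivermont=3; Pinehurst=2; Claybrook=2; Stonebridge=15

With modified divisor 140: modified quotas Oakdale 1.736, Rivermont 2.793, Pinehurst 1.743, Claybrook 1.664, Stonebridge 14.914.
Rounding to the nearest integer: Oakdale 2, Rivermont 3, Pinehurst 2, Claybrook 2, Stonebridge 15 (total 24).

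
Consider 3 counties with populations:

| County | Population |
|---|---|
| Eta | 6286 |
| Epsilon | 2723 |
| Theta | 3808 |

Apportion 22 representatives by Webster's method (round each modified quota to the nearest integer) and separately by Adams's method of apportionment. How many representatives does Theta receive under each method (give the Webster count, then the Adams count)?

6 and 7

Webster: Eta 11, Epsilon 5, Theta 6.
Adams: Eta 10, Epsilon 5, Theta 7.
Theta gets 6 under Webster and 7 under Adams.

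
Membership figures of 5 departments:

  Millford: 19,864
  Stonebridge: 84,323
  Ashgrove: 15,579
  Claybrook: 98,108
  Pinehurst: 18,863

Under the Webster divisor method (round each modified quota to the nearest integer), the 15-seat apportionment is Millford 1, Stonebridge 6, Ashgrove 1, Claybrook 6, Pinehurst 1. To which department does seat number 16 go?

Priority for the next seat is population ÷ (current seats + 0.5).
Priorities: Millford 13242.667, Stonebridge 12972.769, Ashgrove 10386.000, Claybrook 15093.538, Pinehurst 12575.333.
Highest priority: Claybrook.

Claybrook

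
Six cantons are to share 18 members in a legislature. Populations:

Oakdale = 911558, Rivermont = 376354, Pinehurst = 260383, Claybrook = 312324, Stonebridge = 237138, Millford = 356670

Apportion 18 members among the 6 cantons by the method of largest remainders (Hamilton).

Standard divisor: 2454427 ÷ 18 ≈ 136357.056.
Standard quotas: Oakdale 6.6851, Rivermont 2.7601, Pinehurst 1.9096, Claybrook 2.2905, Stonebridge 1.7391, Millford 2.6157.
Lower quotas: Oakdale 6, Rivermont 2, Pinehurst 1, Claybrook 2, Stonebridge 1, Millford 2 (sum 14, leaving 4 seats).
Remainders in descending order: Pinehurst 0.9096, Rivermont 0.7601, Stonebridge 0.7391, Oakdale 0.6851, Millford 0.6157, Claybrook 0.2905.
The surplus seats go to Pinehurst, Rivermont, Stonebridge, Oakdale.

Oakdale 7, Rivermont 3, Pinehurst 2, Claybrook 2, Stonebridge 2, Millford 2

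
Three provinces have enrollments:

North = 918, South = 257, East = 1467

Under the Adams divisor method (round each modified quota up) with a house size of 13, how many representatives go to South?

Standard divisor 2642/13 ≈ 203.231; standard quotas: North 4.517, South 1.265, East 7.218.
Rounding up gives 5, 2, 8 = 15 seats, so the divisor must be adjusted.
With modified divisor 240: modified quotas North 3.825, South 1.071, East 6.112.
Rounding up: North 4, South 2, East 7 (total 13).
South receives 2.

2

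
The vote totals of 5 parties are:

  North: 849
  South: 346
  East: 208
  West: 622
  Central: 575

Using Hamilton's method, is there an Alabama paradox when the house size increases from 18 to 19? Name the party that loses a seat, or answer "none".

East

At 18 seats: North 6, South 2, East 2, West 4, Central 4.
At 19 seats: North 6, South 3, East 1, West 5, Central 4.
East drops from 2 to 1.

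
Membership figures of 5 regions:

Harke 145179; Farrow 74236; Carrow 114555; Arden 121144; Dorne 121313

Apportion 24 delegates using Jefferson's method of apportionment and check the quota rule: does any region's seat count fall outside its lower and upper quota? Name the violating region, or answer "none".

Standard quotas: Harke 6.045, Farrow 3.091, Carrow 4.770, Arden 5.044, Dorne 5.051.
Jefferson allocation: Harke 6, Farrow 3, Carrow 5, Arden 5, Dorne 5.
Every allocation lies between the lower and upper quota.

none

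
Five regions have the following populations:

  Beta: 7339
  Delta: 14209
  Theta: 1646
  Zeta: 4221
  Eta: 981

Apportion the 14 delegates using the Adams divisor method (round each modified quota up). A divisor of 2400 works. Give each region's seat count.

With modified divisor 2400: modified quotas Beta 3.058, Delta 5.920, Theta 0.686, Zeta 1.759, Eta 0.409.
Rounding up: Beta 4, Delta 6, Theta 1, Zeta 2, Eta 1 (total 14).

Beta 4, Delta 6, Theta 1, Zeta 2, Eta 1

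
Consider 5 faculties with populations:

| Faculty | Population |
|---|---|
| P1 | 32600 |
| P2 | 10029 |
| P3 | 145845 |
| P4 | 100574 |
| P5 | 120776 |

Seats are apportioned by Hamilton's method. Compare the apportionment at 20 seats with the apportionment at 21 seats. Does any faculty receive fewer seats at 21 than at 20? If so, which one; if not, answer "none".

none

At 20 seats: P1 2, P2 0, P3 7, P4 5, P5 6.
At 21 seats: P1 2, P2 1, P3 7, P4 5, P5 6.
No faculty's allocation decreased.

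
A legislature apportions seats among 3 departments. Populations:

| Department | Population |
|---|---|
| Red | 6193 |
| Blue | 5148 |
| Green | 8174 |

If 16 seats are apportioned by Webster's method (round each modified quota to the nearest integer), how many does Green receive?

7

Standard divisor 19515/16 ≈ 1219.688; standard quotas: Red 5.078, Blue 4.221, Green 6.702.
Rounding to the nearest integer gives Red 5, Blue 4, Green 7 — total 16, matching the house size, so no adjustment is needed.
Green receives 7.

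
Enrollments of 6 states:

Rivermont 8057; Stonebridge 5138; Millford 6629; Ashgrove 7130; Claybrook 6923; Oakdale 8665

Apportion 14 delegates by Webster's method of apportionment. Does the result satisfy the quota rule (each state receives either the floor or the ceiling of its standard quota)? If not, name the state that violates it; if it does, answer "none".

Standard quotas: Rivermont 2.651, Stonebridge 1.691, Millford 2.182, Ashgrove 2.346, Claybrook 2.278, Oakdale 2.852.
Webster allocation: Rivermont 3, Stonebridge 2, Millford 2, Ashgrove 2, Claybrook 2, Oakdale 3.
Every allocation lies between the lower and upper quota.

none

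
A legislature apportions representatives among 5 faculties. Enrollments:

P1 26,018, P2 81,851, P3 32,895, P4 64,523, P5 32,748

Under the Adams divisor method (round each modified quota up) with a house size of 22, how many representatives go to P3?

Standard divisor 238035/22 ≈ 10819.773; standard quotas: P1 2.405, P2 7.565, P3 3.040, P4 5.963, P5 3.027.
Rounding up gives 3, 8, 4, 6, 4 = 25 seats, so the divisor must be adjusted.
With modified divisor 12300: modified quotas P1 2.115, P2 6.655, P3 2.674, P4 5.246, P5 2.662.
Rounding up: P1 3, P2 7, P3 3, P4 6, P5 3 (total 22).
P3 receives 3.

3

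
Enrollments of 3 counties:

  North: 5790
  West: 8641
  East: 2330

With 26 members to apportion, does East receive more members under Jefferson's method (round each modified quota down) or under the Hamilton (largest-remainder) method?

Hamilton

Jefferson: North 9, West 14, East 3.
Hamilton: North 9, West 13, East 4.
East gets 3 under Jefferson and 4 under Hamilton.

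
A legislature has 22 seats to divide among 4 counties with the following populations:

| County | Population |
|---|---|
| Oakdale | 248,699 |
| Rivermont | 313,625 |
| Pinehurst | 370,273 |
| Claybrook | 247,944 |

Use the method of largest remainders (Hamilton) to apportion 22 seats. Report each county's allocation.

Oakdale=5, Rivermont=6, Pinehurst=7, Claybrook=4

Standard divisor: 1180541 ÷ 22 ≈ 53660.955.
Standard quotas: Oakdale 4.6346, Rivermont 5.8446, Pinehurst 6.9002, Claybrook 4.6206.
Lower quotas: Oakdale 4, Rivermont 5, Pinehurst 6, Claybrook 4 (sum 19, leaving 3 seats).
Remainders in descending order: Pinehurst 0.9002, Rivermont 0.8446, Oakdale 0.6346, Claybrook 0.6206.
Largest remainders: Pinehurst, Rivermont, Oakdale receive the extra seats.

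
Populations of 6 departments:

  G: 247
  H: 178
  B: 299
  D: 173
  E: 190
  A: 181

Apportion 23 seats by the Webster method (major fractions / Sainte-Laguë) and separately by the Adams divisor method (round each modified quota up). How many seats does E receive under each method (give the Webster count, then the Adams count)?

3 and 4

Webster: G 5, H 3, B 6, D 3, E 3, A 3.
Adams: G 5, H 3, B 5, D 3, E 4, A 3.
E gets 3 under Webster and 4 under Adams.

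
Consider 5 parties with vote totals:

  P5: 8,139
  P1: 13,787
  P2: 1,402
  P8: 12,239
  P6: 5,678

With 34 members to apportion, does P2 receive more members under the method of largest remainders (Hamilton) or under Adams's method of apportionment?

Adams

Hamilton: P5 7, P1 11, P2 1, P8 10, P6 5.
Adams: P5 6, P1 11, P2 2, P8 10, P6 5.
P2 gets 1 under Hamilton and 2 under Adams.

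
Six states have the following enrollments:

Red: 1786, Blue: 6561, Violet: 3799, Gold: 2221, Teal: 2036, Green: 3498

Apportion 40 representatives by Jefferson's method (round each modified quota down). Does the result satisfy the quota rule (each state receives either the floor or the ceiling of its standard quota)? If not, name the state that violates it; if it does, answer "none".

Standard quotas: Red 3.590, Blue 13.187, Violet 7.636, Gold 4.464, Teal 4.092, Green 7.031.
Jefferson allocation: Red 3, Blue 14, Violet 8, Gold 4, Teal 4, Green 7.
Every allocation lies between the lower and upper quota.

none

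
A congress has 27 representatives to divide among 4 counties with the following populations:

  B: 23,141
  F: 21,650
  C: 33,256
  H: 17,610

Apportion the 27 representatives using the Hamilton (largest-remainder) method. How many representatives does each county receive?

B 7, F 6, C 9, H 5

Standard divisor: 95657 ÷ 27 ≈ 3542.852.
Standard quotas: B 6.5317, F 6.1109, C 9.3868, H 4.9706.
Lower quotas: B 6, F 6, C 9, H 4 (sum 25, leaving 2 seats).
Remainders in descending order: H 0.9706, B 0.5317, C 0.3868, F 0.1109.
The surplus seats go to H, B.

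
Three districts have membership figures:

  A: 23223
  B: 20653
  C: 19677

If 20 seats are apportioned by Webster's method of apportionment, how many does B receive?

Standard divisor 63553/20 ≈ 3177.65; standard quotas: A 7.308, B 6.499, C 6.192.
Rounding to the nearest integer gives 7, 6, 6 = 19 seats, so the divisor must be adjusted.
With modified divisor 3140: modified quotas A 7.396, B 6.577, C 6.267.
Rounding to the nearest integer: A 7, B 7, C 6 (total 20).
B receives 7.

7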